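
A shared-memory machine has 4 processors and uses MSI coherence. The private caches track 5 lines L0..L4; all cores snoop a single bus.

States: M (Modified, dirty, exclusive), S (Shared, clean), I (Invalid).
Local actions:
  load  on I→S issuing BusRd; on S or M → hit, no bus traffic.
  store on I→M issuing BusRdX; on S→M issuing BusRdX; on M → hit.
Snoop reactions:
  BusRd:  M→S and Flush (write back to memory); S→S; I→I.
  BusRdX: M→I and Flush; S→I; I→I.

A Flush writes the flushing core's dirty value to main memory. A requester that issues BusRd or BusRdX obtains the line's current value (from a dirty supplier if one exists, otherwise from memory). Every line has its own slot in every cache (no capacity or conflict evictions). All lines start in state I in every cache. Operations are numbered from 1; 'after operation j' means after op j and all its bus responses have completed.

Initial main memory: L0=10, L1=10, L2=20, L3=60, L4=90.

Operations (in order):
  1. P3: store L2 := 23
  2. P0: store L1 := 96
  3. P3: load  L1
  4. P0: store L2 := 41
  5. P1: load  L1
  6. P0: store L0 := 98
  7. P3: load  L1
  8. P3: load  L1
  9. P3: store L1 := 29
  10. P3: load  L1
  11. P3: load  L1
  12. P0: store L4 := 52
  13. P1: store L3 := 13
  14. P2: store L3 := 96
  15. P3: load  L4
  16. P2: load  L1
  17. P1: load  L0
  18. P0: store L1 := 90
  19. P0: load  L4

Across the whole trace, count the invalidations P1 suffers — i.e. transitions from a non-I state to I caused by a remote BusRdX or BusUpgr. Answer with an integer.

1. P3: store L2 := 23  bus=[BusRdX]  L2: P0=I P1=I P2=I P3=M  mem[L2]=20
2. P0: store L1 := 96  bus=[BusRdX]  L1: P0=M P1=I P2=I P3=I  mem[L1]=10
3. P3: load  L1  bus=[BusRd,Flush]  L1: P0=S P1=I P2=I P3=S  mem[L1]=96
4. P0: store L2 := 41  bus=[BusRdX,Flush]  L2: P0=M P1=I P2=I P3=I  mem[L2]=23
5. P1: load  L1  bus=[BusRd]  L1: P0=S P1=S P2=I P3=S  mem[L1]=96
6. P0: store L0 := 98  bus=[BusRdX]  L0: P0=M P1=I P2=I P3=I  mem[L0]=10
7. P3: load  L1  bus=[-]  L1: P0=S P1=S P2=I P3=S  mem[L1]=96
8. P3: load  L1  bus=[-]  L1: P0=S P1=S P2=I P3=S  mem[L1]=96
9. P3: store L1 := 29  bus=[BusRdX]  L1: P0=I P1=I P2=I P3=M  mem[L1]=96
10. P3: load  L1  bus=[-]  L1: P0=I P1=I P2=I P3=M  mem[L1]=96
11. P3: load  L1  bus=[-]  L1: P0=I P1=I P2=I P3=M  mem[L1]=96
12. P0: store L4 := 52  bus=[BusRdX]  L4: P0=M P1=I P2=I P3=I  mem[L4]=90
13. P1: store L3 := 13  bus=[BusRdX]  L3: P0=I P1=M P2=I P3=I  mem[L3]=60
14. P2: store L3 := 96  bus=[BusRdX,Flush]  L3: P0=I P1=I P2=M P3=I  mem[L3]=13
15. P3: load  L4  bus=[BusRd,Flush]  L4: P0=S P1=I P2=I P3=S  mem[L4]=52
16. P2: load  L1  bus=[BusRd,Flush]  L1: P0=I P1=I P2=S P3=S  mem[L1]=29
17. P1: load  L0  bus=[BusRd,Flush]  L0: P0=S P1=S P2=I P3=I  mem[L0]=98
18. P0: store L1 := 90  bus=[BusRdX]  L1: P0=M P1=I P2=I P3=I  mem[L1]=29
19. P0: load  L4  bus=[-]  L4: P0=S P1=I P2=I P3=S  mem[L4]=52

invalidations = 2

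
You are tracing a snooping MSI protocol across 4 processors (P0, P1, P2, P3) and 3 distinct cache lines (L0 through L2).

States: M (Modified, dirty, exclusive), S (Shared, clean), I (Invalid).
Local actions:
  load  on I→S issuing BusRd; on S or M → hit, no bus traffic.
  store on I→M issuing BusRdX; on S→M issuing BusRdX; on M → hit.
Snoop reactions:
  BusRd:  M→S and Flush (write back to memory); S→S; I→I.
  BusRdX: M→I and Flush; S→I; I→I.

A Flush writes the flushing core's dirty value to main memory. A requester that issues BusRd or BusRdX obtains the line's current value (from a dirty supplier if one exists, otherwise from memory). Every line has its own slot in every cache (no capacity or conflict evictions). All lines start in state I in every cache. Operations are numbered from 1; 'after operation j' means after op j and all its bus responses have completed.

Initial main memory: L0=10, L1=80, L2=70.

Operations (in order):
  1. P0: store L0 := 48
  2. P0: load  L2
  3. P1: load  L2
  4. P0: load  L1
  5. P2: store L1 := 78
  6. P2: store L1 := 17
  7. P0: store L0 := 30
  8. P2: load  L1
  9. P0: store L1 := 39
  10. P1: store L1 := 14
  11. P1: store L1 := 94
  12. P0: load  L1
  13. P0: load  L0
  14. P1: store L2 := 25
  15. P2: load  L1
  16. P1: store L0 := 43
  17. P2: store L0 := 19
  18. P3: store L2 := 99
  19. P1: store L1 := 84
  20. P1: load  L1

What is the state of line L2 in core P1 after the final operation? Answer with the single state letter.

1. P0: store L0 := 48  bus=[BusRdX]  L0: P0=M P1=I P2=I P3=I  mem[L0]=10
2. P0: load  L2  bus=[BusRd]  L2: P0=S P1=I P2=I P3=I  mem[L2]=70
3. P1: load  L2  bus=[BusRd]  L2: P0=S P1=S P2=I P3=I  mem[L2]=70
4. P0: load  L1  bus=[BusRd]  L1: P0=S P1=I P2=I P3=I  mem[L1]=80
5. P2: store L1 := 78  bus=[BusRdX]  L1: P0=I P1=I P2=M P3=I  mem[L1]=80
6. P2: store L1 := 17  bus=[-]  L1: P0=I P1=I P2=M P3=I  mem[L1]=80
7. P0: store L0 := 30  bus=[-]  L0: P0=M P1=I P2=I P3=I  mem[L0]=10
8. P2: load  L1  bus=[-]  L1: P0=I P1=I P2=M P3=I  mem[L1]=80
9. P0: store L1 := 39  bus=[BusRdX,Flush]  L1: P0=M P1=I P2=I P3=I  mem[L1]=17
10. P1: store L1 := 14  bus=[BusRdX,Flush]  L1: P0=I P1=M P2=I P3=I  mem[L1]=39
11. P1: store L1 := 94  bus=[-]  L1: P0=I P1=M P2=I P3=I  mem[L1]=39
12. P0: load  L1  bus=[BusRd,Flush]  L1: P0=S P1=S P2=I P3=I  mem[L1]=94
13. P0: load  L0  bus=[-]  L0: P0=M P1=I P2=I P3=I  mem[L0]=10
14. P1: store L2 := 25  bus=[BusRdX]  L2: P0=I P1=M P2=I P3=I  mem[L2]=70
15. P2: load  L1  bus=[BusRd]  L1: P0=S P1=S P2=S P3=I  mem[L1]=94
16. P1: store L0 := 43  bus=[BusRdX,Flush]  L0: P0=I P1=M P2=I P3=I  mem[L0]=30
17. P2: store L0 := 19  bus=[BusRdX,Flush]  L0: P0=I P1=I P2=M P3=I  mem[L0]=43
18. P3: store L2 := 99  bus=[BusRdX,Flush]  L2: P0=I P1=I P2=I P3=M  mem[L2]=25
19. P1: store L1 := 84  bus=[BusRdX]  L1: P0=I P1=M P2=I P3=I  mem[L1]=94
20. P1: load  L1  bus=[-]  L1: P0=I P1=M P2=I P3=I  mem[L1]=94

state = I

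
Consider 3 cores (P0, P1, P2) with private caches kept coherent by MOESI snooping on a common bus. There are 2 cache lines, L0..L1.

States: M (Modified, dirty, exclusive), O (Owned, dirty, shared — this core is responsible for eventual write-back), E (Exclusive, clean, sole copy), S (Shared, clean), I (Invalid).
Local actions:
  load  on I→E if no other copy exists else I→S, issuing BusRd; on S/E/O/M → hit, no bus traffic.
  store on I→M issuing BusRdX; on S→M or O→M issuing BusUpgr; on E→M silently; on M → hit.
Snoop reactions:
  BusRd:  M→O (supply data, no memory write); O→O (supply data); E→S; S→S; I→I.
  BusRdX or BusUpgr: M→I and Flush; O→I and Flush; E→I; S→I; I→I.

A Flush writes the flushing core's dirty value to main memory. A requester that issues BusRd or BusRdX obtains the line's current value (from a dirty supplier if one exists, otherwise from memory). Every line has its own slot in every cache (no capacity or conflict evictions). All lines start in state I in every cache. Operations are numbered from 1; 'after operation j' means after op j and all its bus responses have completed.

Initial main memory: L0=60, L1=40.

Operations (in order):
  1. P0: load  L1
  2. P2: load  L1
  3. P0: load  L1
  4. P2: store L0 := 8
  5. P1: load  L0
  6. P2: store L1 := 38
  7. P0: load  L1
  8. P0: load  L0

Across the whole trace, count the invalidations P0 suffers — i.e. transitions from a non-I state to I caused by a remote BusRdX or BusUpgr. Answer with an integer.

invalidations = 1

  op1 P0: load  L1 → E/I/I on L1; bus BusRd; mem=40
  op2 P2: load  L1 → S/I/S on L1; bus BusRd; mem=40
  op3 P0: load  L1 → S/I/S on L1; bus (none); mem=40
  op4 P2: store L0 := 8 → I/I/M on L0; bus BusRdX; mem=60
  op5 P1: load  L0 → I/S/O on L0; bus BusRd; mem=60
  op6 P2: store L1 := 38 → I/I/M on L1; bus BusUpgr; mem=40
  op7 P0: load  L1 → S/I/O on L1; bus BusRd; mem=40
  op8 P0: load  L0 → S/S/O on L0; bus BusRd; mem=60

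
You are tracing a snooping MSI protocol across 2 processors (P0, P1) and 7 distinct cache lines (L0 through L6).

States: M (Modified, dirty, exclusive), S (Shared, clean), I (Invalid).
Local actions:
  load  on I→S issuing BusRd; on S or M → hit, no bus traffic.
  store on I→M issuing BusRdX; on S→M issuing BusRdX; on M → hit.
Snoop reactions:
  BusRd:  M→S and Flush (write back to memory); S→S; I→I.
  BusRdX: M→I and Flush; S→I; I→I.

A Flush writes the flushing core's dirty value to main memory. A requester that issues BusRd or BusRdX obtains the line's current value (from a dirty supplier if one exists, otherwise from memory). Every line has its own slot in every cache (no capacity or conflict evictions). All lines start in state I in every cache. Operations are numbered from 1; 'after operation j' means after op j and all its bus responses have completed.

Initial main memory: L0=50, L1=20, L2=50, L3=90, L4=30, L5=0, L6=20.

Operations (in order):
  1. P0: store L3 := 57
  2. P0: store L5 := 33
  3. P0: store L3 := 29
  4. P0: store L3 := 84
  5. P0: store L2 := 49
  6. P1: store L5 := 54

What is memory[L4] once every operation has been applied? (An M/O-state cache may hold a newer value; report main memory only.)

1. P0: store L3 := 57  bus=[BusRdX]  L3: P0=M P1=I  mem[L3]=90
2. P0: store L5 := 33  bus=[BusRdX]  L5: P0=M P1=I  mem[L5]=0
3. P0: store L3 := 29  bus=[-]  L3: P0=M P1=I  mem[L3]=90
4. P0: store L3 := 84  bus=[-]  L3: P0=M P1=I  mem[L3]=90
5. P0: store L2 := 49  bus=[BusRdX]  L2: P0=M P1=I  mem[L2]=50
6. P1: store L5 := 54  bus=[BusRdX,Flush]  L5: P0=I P1=M  mem[L5]=33

memory[L4] = 30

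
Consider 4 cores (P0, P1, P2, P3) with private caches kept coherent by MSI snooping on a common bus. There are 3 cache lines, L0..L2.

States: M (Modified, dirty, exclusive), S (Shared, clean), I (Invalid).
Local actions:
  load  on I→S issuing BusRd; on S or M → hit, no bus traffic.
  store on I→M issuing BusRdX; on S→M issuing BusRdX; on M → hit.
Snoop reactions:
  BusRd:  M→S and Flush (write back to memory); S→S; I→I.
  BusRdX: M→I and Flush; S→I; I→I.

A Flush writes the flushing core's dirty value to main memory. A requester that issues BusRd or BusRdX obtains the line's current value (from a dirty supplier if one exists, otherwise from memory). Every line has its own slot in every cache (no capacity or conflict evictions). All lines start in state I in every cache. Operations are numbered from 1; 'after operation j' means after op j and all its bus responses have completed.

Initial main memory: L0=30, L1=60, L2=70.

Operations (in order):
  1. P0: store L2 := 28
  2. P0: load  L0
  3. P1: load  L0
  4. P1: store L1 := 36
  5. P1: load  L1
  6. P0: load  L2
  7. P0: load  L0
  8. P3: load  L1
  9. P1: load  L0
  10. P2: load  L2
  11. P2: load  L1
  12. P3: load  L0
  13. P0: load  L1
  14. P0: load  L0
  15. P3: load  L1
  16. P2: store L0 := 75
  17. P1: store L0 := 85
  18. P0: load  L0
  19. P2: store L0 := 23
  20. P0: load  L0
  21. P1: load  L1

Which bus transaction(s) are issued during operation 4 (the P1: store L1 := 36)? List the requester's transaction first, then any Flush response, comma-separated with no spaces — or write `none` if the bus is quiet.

1. P0: store L2 := 28  bus=[BusRdX]  L2: P0=M P1=I P2=I P3=I  mem[L2]=70
2. P0: load  L0  bus=[BusRd]  L0: P0=S P1=I P2=I P3=I  mem[L0]=30
3. P1: load  L0  bus=[BusRd]  L0: P0=S P1=S P2=I P3=I  mem[L0]=30
4. P1: store L1 := 36  bus=[BusRdX]  L1: P0=I P1=M P2=I P3=I  mem[L1]=60
5. P1: load  L1  bus=[-]  L1: P0=I P1=M P2=I P3=I  mem[L1]=60
6. P0: load  L2  bus=[-]  L2: P0=M P1=I P2=I P3=I  mem[L2]=70
7. P0: load  L0  bus=[-]  L0: P0=S P1=S P2=I P3=I  mem[L0]=30
8. P3: load  L1  bus=[BusRd,Flush]  L1: P0=I P1=S P2=I P3=S  mem[L1]=36
9. P1: load  L0  bus=[-]  L0: P0=S P1=S P2=I P3=I  mem[L0]=30
10. P2: load  L2  bus=[BusRd,Flush]  L2: P0=S P1=I P2=S P3=I  mem[L2]=28
11. P2: load  L1  bus=[BusRd]  L1: P0=I P1=S P2=S P3=S  mem[L1]=36
12. P3: load  L0  bus=[BusRd]  L0: P0=S P1=S P2=I P3=S  mem[L0]=30
13. P0: load  L1  bus=[BusRd]  L1: P0=S P1=S P2=S P3=S  mem[L1]=36
14. P0: load  L0  bus=[-]  L0: P0=S P1=S P2=I P3=S  mem[L0]=30
15. P3: load  L1  bus=[-]  L1: P0=S P1=S P2=S P3=S  mem[L1]=36
16. P2: store L0 := 75  bus=[BusRdX]  L0: P0=I P1=I P2=M P3=I  mem[L0]=30
17. P1: store L0 := 85  bus=[BusRdX,Flush]  L0: P0=I P1=M P2=I P3=I  mem[L0]=75
18. P0: load  L0  bus=[BusRd,Flush]  L0: P0=S P1=S P2=I P3=I  mem[L0]=85
19. P2: store L0 := 23  bus=[BusRdX]  L0: P0=I P1=I P2=M P3=I  mem[L0]=85
20. P0: load  L0  bus=[BusRd,Flush]  L0: P0=S P1=I P2=S P3=I  mem[L0]=23
21. P1: load  L1  bus=[-]  L1: P0=S P1=S P2=S P3=S  mem[L1]=36

bus = BusRdX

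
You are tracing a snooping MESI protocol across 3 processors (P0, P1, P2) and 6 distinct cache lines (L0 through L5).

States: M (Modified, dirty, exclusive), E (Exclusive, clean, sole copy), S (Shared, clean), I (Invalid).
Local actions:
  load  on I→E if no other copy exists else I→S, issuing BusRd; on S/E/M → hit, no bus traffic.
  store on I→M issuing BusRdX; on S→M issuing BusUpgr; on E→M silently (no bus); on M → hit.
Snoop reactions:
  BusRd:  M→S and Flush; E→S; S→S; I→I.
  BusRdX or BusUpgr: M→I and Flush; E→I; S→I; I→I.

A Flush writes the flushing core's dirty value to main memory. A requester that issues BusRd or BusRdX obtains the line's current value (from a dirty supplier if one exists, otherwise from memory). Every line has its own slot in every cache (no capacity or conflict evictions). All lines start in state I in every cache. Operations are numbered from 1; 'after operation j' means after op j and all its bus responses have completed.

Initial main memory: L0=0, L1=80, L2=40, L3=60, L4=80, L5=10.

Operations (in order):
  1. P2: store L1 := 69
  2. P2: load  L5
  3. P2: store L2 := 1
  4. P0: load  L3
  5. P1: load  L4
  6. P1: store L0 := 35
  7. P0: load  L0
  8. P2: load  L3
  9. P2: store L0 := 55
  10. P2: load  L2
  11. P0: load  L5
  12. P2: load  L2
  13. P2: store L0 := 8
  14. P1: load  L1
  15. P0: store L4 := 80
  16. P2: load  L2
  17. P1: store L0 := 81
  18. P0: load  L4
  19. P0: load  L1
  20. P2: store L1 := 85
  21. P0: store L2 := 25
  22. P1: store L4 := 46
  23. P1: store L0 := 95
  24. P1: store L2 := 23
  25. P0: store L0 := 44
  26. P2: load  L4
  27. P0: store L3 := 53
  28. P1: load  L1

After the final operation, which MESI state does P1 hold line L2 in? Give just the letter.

step 1: P2: store L1 := 69  ⟶  IIM  (L1)  txn=BusRdX  M[L1]=80
step 2: P2: load  L5  ⟶  IIE  (L5)  txn=BusRd  M[L5]=10
step 3: P2: store L2 := 1  ⟶  IIM  (L2)  txn=BusRdX  M[L2]=40
step 4: P0: load  L3  ⟶  EII  (L3)  txn=BusRd  M[L3]=60
step 5: P1: load  L4  ⟶  IEI  (L4)  txn=BusRd  M[L4]=80
step 6: P1: store L0 := 35  ⟶  IMI  (L0)  txn=BusRdX  M[L0]=0
step 7: P0: load  L0  ⟶  SSI  (L0)  txn=BusRd+Flush  M[L0]=35
step 8: P2: load  L3  ⟶  SIS  (L3)  txn=BusRd  M[L3]=60
step 9: P2: store L0 := 55  ⟶  IIM  (L0)  txn=BusRdX  M[L0]=35
step 10: P2: load  L2  ⟶  IIM  (L2)  txn=∅  M[L2]=40
step 11: P0: load  L5  ⟶  SIS  (L5)  txn=BusRd  M[L5]=10
step 12: P2: load  L2  ⟶  IIM  (L2)  txn=∅  M[L2]=40
step 13: P2: store L0 := 8  ⟶  IIM  (L0)  txn=∅  M[L0]=35
step 14: P1: load  L1  ⟶  ISS  (L1)  txn=BusRd+Flush  M[L1]=69
step 15: P0: store L4 := 80  ⟶  MII  (L4)  txn=BusRdX  M[L4]=80
step 16: P2: load  L2  ⟶  IIM  (L2)  txn=∅  M[L2]=40
step 17: P1: store L0 := 81  ⟶  IMI  (L0)  txn=BusRdX+Flush  M[L0]=8
step 18: P0: load  L4  ⟶  MII  (L4)  txn=∅  M[L4]=80
step 19: P0: load  L1  ⟶  SSS  (L1)  txn=BusRd  M[L1]=69
step 20: P2: store L1 := 85  ⟶  IIM  (L1)  txn=BusUpgr  M[L1]=69
step 21: P0: store L2 := 25  ⟶  MII  (L2)  txn=BusRdX+Flush  M[L2]=1
step 22: P1: store L4 := 46  ⟶  IMI  (L4)  txn=BusRdX+Flush  M[L4]=80
step 23: P1: store L0 := 95  ⟶  IMI  (L0)  txn=∅  M[L0]=8
step 24: P1: store L2 := 23  ⟶  IMI  (L2)  txn=BusRdX+Flush  M[L2]=25
step 25: P0: store L0 := 44  ⟶  MII  (L0)  txn=BusRdX+Flush  M[L0]=95
step 26: P2: load  L4  ⟶  ISS  (L4)  txn=BusRd+Flush  M[L4]=46
step 27: P0: store L3 := 53  ⟶  MII  (L3)  txn=BusUpgr  M[L3]=60
step 28: P1: load  L1  ⟶  ISS  (L1)  txn=BusRd+Flush  M[L1]=85

state = M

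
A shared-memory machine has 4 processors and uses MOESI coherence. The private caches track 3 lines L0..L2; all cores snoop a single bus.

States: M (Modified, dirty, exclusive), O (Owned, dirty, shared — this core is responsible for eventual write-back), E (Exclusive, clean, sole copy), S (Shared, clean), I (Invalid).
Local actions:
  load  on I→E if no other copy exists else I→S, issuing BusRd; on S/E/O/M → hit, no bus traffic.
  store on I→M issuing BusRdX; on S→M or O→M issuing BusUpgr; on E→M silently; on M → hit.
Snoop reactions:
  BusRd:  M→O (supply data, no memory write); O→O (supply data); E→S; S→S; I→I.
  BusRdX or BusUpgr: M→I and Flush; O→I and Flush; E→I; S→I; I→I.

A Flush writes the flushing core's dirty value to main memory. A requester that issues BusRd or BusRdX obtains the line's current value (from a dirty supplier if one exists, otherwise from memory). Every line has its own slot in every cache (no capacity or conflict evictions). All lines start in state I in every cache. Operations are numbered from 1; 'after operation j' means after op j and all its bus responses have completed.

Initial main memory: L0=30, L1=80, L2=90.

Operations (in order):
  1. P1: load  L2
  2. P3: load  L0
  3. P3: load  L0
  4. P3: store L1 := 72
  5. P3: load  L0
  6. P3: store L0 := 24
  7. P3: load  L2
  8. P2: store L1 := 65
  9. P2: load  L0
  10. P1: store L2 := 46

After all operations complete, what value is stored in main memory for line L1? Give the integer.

step 1: P1: load  L2  ⟶  IEII  (L2)  txn=BusRd  M[L2]=90
step 2: P3: load  L0  ⟶  IIIE  (L0)  txn=BusRd  M[L0]=30
step 3: P3: load  L0  ⟶  IIIE  (L0)  txn=∅  M[L0]=30
step 4: P3: store L1 := 72  ⟶  IIIM  (L1)  txn=BusRdX  M[L1]=80
step 5: P3: load  L0  ⟶  IIIE  (L0)  txn=∅  M[L0]=30
step 6: P3: store L0 := 24  ⟶  IIIM  (L0)  txn=∅  M[L0]=30
step 7: P3: load  L2  ⟶  ISIS  (L2)  txn=BusRd  M[L2]=90
step 8: P2: store L1 := 65  ⟶  IIMI  (L1)  txn=BusRdX+Flush  M[L1]=72
step 9: P2: load  L0  ⟶  IISO  (L0)  txn=BusRd  M[L0]=30
step 10: P1: store L2 := 46  ⟶  IMII  (L2)  txn=BusUpgr  M[L2]=90

memory[L1] = 72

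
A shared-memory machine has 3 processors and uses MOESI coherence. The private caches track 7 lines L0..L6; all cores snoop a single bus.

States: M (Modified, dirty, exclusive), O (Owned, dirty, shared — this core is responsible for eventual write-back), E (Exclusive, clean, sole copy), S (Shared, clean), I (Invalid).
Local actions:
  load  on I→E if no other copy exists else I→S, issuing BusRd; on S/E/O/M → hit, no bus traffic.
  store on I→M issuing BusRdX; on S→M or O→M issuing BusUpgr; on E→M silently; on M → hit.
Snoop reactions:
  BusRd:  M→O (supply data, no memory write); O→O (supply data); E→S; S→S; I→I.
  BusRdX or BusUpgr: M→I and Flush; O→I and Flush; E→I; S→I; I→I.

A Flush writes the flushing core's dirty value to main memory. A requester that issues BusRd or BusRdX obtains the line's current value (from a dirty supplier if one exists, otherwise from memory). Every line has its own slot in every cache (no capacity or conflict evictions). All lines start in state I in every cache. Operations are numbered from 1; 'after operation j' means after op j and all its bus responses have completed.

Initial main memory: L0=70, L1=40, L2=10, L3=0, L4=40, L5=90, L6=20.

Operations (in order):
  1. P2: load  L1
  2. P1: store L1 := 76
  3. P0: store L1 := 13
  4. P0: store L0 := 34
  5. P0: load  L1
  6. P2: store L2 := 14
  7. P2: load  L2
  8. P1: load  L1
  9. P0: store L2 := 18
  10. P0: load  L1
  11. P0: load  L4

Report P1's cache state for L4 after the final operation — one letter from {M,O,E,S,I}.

state = I

[1] P2: load  L1 | P0:I, P1:I, P2:E(40) | bus: BusRd
[2] P1: store L1 := 76 | P0:I, P1:M(76), P2:I | bus: BusRdX
[3] P0: store L1 := 13 | P0:M(13), P1:I, P2:I | bus: BusRdX,Flush
[4] P0: store L0 := 34 | P0:M(34), P1:I, P2:I | bus: BusRdX
[5] P0: load  L1 | P0:M(13), P1:I, P2:I | bus: none
[6] P2: store L2 := 14 | P0:I, P1:I, P2:M(14) | bus: BusRdX
[7] P2: load  L2 | P0:I, P1:I, P2:M(14) | bus: none
[8] P1: load  L1 | P0:O(13), P1:S(13), P2:I | bus: BusRd
[9] P0: store L2 := 18 | P0:M(18), P1:I, P2:I | bus: BusRdX,Flush
[10] P0: load  L1 | P0:O(13), P1:S(13), P2:I | bus: none
[11] P0: load  L4 | P0:E(40), P1:I, P2:I | bus: BusRd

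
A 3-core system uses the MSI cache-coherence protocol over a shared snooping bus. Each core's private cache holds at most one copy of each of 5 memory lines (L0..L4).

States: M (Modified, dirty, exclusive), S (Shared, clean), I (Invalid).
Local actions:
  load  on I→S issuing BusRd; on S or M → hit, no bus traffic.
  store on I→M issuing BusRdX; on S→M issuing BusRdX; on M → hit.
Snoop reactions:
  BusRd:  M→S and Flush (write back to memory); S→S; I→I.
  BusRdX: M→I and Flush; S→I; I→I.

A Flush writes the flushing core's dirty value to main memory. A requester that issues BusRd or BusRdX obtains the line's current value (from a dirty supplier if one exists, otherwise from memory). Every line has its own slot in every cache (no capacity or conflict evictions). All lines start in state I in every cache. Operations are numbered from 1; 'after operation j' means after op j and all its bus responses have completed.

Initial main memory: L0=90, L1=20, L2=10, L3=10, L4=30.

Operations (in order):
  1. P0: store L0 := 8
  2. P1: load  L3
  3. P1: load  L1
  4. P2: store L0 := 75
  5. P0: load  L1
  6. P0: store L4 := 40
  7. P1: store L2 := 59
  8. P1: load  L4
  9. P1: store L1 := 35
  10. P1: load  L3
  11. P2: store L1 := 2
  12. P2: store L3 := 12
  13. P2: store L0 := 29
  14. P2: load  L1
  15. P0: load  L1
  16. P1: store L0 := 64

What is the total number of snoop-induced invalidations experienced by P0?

invalidations = 2

  op1 P0: store L0 := 8 → M/I/I on L0; bus BusRdX; mem=90
  op2 P1: load  L3 → I/S/I on L3; bus BusRd; mem=10
  op3 P1: load  L1 → I/S/I on L1; bus BusRd; mem=20
  op4 P2: store L0 := 75 → I/I/M on L0; bus BusRdX Flush; mem=8
  op5 P0: load  L1 → S/S/I on L1; bus BusRd; mem=20
  op6 P0: store L4 := 40 → M/I/I on L4; bus BusRdX; mem=30
  op7 P1: store L2 := 59 → I/M/I on L2; bus BusRdX; mem=10
  op8 P1: load  L4 → S/S/I on L4; bus BusRd Flush; mem=40
  op9 P1: store L1 := 35 → I/M/I on L1; bus BusRdX; mem=20
  op10 P1: load  L3 → I/S/I on L3; bus (none); mem=10
  op11 P2: store L1 := 2 → I/I/M on L1; bus BusRdX Flush; mem=35
  op12 P2: store L3 := 12 → I/I/M on L3; bus BusRdX; mem=10
  op13 P2: store L0 := 29 → I/I/M on L0; bus (none); mem=8
  op14 P2: load  L1 → I/I/M on L1; bus (none); mem=35
  op15 P0: load  L1 → S/I/S on L1; bus BusRd Flush; mem=2
  op16 P1: store L0 := 64 → I/M/I on L0; bus BusRdX Flush; mem=29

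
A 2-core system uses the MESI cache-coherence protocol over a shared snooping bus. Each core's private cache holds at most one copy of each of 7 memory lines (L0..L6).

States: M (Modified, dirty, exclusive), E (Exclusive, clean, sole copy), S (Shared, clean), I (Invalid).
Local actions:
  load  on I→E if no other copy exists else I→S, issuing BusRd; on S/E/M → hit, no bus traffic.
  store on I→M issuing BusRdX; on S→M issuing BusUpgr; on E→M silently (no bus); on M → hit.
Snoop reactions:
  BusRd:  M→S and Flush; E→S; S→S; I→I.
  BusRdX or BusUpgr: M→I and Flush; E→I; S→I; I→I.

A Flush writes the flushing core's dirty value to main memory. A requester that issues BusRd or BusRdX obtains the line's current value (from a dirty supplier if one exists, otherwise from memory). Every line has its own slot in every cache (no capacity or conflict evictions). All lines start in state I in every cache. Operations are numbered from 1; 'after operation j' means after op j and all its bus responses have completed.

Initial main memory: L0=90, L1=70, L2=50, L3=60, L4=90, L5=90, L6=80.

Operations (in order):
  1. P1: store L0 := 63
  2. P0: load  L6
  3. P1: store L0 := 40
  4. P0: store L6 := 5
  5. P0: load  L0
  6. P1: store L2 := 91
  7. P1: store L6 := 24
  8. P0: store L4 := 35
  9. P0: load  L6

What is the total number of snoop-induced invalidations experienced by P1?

step 1: P1: store L0 := 63  ⟶  IM  (L0)  txn=BusRdX  M[L0]=90
step 2: P0: load  L6  ⟶  EI  (L6)  txn=BusRd  M[L6]=80
step 3: P1: store L0 := 40  ⟶  IM  (L0)  txn=∅  M[L0]=90
step 4: P0: store L6 := 5  ⟶  MI  (L6)  txn=∅  M[L6]=80
step 5: P0: load  L0  ⟶  SS  (L0)  txn=BusRd+Flush  M[L0]=40
step 6: P1: store L2 := 91  ⟶  IM  (L2)  txn=BusRdX  M[L2]=50
step 7: P1: store L6 := 24  ⟶  IM  (L6)  txn=BusRdX+Flush  M[L6]=5
step 8: P0: store L4 := 35  ⟶  MI  (L4)  txn=BusRdX  M[L4]=90
step 9: P0: load  L6  ⟶  SS  (L6)  txn=BusRd+Flush  M[L6]=24

invalidations = 0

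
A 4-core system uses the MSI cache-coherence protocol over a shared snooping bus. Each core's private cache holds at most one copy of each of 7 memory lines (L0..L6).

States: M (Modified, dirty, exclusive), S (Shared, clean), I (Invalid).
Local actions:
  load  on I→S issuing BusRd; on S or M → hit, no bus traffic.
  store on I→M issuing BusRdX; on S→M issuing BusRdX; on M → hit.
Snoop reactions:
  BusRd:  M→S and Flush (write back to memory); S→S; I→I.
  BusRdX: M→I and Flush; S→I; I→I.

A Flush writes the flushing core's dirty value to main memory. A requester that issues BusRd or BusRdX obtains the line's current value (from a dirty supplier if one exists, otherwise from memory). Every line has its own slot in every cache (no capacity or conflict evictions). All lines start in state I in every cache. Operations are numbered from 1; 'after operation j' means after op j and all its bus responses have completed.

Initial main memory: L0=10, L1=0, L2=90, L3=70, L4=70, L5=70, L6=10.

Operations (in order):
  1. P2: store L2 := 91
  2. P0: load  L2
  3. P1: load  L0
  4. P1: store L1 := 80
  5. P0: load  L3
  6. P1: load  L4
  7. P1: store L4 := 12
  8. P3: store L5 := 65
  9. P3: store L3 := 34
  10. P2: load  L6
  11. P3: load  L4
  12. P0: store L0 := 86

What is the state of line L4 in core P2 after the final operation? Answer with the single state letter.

state = I

step 1: P2: store L2 := 91  ⟶  IIMI  (L2)  txn=BusRdX  M[L2]=90
step 2: P0: load  L2  ⟶  SISI  (L2)  txn=BusRd+Flush  M[L2]=91
step 3: P1: load  L0  ⟶  ISII  (L0)  txn=BusRd  M[L0]=10
step 4: P1: store L1 := 80  ⟶  IMII  (L1)  txn=BusRdX  M[L1]=0
step 5: P0: load  L3  ⟶  SIII  (L3)  txn=BusRd  M[L3]=70
step 6: P1: load  L4  ⟶  ISII  (L4)  txn=BusRd  M[L4]=70
step 7: P1: store L4 := 12  ⟶  IMII  (L4)  txn=BusRdX  M[L4]=70
step 8: P3: store L5 := 65  ⟶  IIIM  (L5)  txn=BusRdX  M[L5]=70
step 9: P3: store L3 := 34  ⟶  IIIM  (L3)  txn=BusRdX  M[L3]=70
step 10: P2: load  L6  ⟶  IISI  (L6)  txn=BusRd  M[L6]=10
step 11: P3: load  L4  ⟶  ISIS  (L4)  txn=BusRd+Flush  M[L4]=12
step 12: P0: store L0 := 86  ⟶  MIII  (L0)  txn=BusRdX  M[L0]=10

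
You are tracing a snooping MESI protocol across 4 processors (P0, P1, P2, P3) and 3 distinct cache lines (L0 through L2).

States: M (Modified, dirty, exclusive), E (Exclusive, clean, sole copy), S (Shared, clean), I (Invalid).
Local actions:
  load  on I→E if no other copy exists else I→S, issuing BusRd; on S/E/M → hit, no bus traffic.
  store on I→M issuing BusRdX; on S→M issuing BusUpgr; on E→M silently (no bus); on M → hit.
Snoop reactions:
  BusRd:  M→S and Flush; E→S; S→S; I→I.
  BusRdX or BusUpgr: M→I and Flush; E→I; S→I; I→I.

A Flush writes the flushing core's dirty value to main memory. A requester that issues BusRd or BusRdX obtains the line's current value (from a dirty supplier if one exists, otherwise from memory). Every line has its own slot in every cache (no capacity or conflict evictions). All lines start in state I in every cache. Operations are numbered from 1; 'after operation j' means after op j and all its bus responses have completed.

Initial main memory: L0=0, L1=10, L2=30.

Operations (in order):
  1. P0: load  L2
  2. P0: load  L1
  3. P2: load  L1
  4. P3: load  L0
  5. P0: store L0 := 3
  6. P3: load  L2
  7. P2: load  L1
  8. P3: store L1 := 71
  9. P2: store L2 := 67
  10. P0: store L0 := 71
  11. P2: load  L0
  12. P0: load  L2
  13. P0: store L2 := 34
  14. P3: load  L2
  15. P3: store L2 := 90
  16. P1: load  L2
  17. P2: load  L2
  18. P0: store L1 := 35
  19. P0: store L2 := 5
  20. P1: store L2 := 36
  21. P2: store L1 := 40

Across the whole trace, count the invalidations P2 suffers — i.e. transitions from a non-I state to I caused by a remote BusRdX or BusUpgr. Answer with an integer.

[1] P0: load  L2 | P0:E(30), P1:I, P2:I, P3:I | bus: BusRd
[2] P0: load  L1 | P0:E(10), P1:I, P2:I, P3:I | bus: BusRd
[3] P2: load  L1 | P0:S(10), P1:I, P2:S(10), P3:I | bus: BusRd
[4] P3: load  L0 | P0:I, P1:I, P2:I, P3:E(0) | bus: BusRd
[5] P0: store L0 := 3 | P0:M(3), P1:I, P2:I, P3:I | bus: BusRdX
[6] P3: load  L2 | P0:S(30), P1:I, P2:I, P3:S(30) | bus: BusRd
[7] P2: load  L1 | P0:S(10), P1:I, P2:S(10), P3:I | bus: none
[8] P3: store L1 := 71 | P0:I, P1:I, P2:I, P3:M(71) | bus: BusRdX
[9] P2: store L2 := 67 | P0:I, P1:I, P2:M(67), P3:I | bus: BusRdX
[10] P0: store L0 := 71 | P0:M(71), P1:I, P2:I, P3:I | bus: none
[11] P2: load  L0 | P0:S(71), P1:I, P2:S(71), P3:I | bus: BusRd,Flush
[12] P0: load  L2 | P0:S(67), P1:I, P2:S(67), P3:I | bus: BusRd,Flush
[13] P0: store L2 := 34 | P0:M(34), P1:I, P2:I, P3:I | bus: BusUpgr
[14] P3: load  L2 | P0:S(34), P1:I, P2:I, P3:S(34) | bus: BusRd,Flush
[15] P3: store L2 := 90 | P0:I, P1:I, P2:I, P3:M(90) | bus: BusUpgr
[16] P1: load  L2 | P0:I, P1:S(90), P2:I, P3:S(90) | bus: BusRd,Flush
[17] P2: load  L2 | P0:I, P1:S(90), P2:S(90), P3:S(90) | bus: BusRd
[18] P0: store L1 := 35 | P0:M(35), P1:I, P2:I, P3:I | bus: BusRdX,Flush
[19] P0: store L2 := 5 | P0:M(5), P1:I, P2:I, P3:I | bus: BusRdX
[20] P1: store L2 := 36 | P0:I, P1:M(36), P2:I, P3:I | bus: BusRdX,Flush
[21] P2: store L1 := 40 | P0:I, P1:I, P2:M(40), P3:I | bus: BusRdX,Flush

invalidations = 3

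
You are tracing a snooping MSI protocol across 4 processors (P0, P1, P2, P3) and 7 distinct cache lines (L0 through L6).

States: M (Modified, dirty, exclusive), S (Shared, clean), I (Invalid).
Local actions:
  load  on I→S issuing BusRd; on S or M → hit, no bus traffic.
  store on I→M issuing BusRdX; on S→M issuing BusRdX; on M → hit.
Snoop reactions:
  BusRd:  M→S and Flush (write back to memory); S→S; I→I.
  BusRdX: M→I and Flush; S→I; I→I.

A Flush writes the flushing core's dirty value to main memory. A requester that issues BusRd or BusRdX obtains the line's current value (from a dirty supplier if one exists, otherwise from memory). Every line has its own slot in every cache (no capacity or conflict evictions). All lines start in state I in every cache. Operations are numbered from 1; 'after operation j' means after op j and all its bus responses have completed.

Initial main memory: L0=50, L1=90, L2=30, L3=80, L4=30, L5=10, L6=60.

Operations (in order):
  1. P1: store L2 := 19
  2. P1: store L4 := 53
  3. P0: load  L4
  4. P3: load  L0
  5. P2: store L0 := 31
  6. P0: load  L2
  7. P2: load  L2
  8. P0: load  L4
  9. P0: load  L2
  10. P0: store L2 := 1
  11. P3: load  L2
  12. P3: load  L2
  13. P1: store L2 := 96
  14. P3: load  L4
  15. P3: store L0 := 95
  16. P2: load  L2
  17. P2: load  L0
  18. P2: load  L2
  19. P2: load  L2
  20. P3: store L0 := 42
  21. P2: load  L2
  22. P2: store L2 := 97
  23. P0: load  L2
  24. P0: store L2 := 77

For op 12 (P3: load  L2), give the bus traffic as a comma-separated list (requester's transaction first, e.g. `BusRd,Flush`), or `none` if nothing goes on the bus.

  op1 P1: store L2 := 19 → I/M/I/I on L2; bus BusRdX; mem=30
  op2 P1: store L4 := 53 → I/M/I/I on L4; bus BusRdX; mem=30
  op3 P0: load  L4 → S/S/I/I on L4; bus BusRd Flush; mem=53
  op4 P3: load  L0 → I/I/I/S on L0; bus BusRd; mem=50
  op5 P2: store L0 := 31 → I/I/M/I on L0; bus BusRdX; mem=50
  op6 P0: load  L2 → S/S/I/I on L2; bus BusRd Flush; mem=19
  op7 P2: load  L2 → S/S/S/I on L2; bus BusRd; mem=19
  op8 P0: load  L4 → S/S/I/I on L4; bus (none); mem=53
  op9 P0: load  L2 → S/S/S/I on L2; bus (none); mem=19
  op10 P0: store L2 := 1 → M/I/I/I on L2; bus BusRdX; mem=19
  op11 P3: load  L2 → S/I/I/S on L2; bus BusRd Flush; mem=1
  op12 P3: load  L2 → S/I/I/S on L2; bus (none); mem=1
  op13 P1: store L2 := 96 → I/M/I/I on L2; bus BusRdX; mem=1
  op14 P3: load  L4 → S/S/I/S on L4; bus BusRd; mem=53
  op15 P3: store L0 := 95 → I/I/I/M on L0; bus BusRdX Flush; mem=31
  op16 P2: load  L2 → I/S/S/I on L2; bus BusRd Flush; mem=96
  op17 P2: load  L0 → I/I/S/S on L0; bus BusRd Flush; mem=95
  op18 P2: load  L2 → I/S/S/I on L2; bus (none); mem=96
  op19 P2: load  L2 → I/S/S/I on L2; bus (none); mem=96
  op20 P3: store L0 := 42 → I/I/I/M on L0; bus BusRdX; mem=95
  op21 P2: load  L2 → I/S/S/I on L2; bus (none); mem=96
  op22 P2: store L2 := 97 → I/I/M/I on L2; bus BusRdX; mem=96
  op23 P0: load  L2 → S/I/S/I on L2; bus BusRd Flush; mem=97
  op24 P0: store L2 := 77 → M/I/I/I on L2; bus BusRdX; mem=97

bus = none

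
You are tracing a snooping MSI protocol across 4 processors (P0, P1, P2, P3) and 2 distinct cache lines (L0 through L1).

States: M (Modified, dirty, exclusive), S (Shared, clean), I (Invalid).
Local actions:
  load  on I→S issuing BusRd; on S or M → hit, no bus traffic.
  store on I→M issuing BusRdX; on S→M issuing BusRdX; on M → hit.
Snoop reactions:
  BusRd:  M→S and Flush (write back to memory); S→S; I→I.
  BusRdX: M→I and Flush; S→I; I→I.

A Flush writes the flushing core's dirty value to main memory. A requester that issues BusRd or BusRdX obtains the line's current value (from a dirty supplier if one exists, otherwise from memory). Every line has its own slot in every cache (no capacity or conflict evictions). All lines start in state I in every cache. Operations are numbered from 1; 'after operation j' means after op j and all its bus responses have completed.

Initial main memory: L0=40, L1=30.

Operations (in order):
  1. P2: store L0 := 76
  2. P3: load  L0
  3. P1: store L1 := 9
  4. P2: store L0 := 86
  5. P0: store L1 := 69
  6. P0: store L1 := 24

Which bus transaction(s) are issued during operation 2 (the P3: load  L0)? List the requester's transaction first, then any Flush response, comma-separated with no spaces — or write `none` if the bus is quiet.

  op1 P2: store L0 := 76 → I/I/M/I on L0; bus BusRdX; mem=40
  op2 P3: load  L0 → I/I/S/S on L0; bus BusRd Flush; mem=76
  op3 P1: store L1 := 9 → I/M/I/I on L1; bus BusRdX; mem=30
  op4 P2: store L0 := 86 → I/I/M/I on L0; bus BusRdX; mem=76
  op5 P0: store L1 := 69 → M/I/I/I on L1; bus BusRdX Flush; mem=9
  op6 P0: store L1 := 24 → M/I/I/I on L1; bus (none); mem=9

bus = BusRd,Flush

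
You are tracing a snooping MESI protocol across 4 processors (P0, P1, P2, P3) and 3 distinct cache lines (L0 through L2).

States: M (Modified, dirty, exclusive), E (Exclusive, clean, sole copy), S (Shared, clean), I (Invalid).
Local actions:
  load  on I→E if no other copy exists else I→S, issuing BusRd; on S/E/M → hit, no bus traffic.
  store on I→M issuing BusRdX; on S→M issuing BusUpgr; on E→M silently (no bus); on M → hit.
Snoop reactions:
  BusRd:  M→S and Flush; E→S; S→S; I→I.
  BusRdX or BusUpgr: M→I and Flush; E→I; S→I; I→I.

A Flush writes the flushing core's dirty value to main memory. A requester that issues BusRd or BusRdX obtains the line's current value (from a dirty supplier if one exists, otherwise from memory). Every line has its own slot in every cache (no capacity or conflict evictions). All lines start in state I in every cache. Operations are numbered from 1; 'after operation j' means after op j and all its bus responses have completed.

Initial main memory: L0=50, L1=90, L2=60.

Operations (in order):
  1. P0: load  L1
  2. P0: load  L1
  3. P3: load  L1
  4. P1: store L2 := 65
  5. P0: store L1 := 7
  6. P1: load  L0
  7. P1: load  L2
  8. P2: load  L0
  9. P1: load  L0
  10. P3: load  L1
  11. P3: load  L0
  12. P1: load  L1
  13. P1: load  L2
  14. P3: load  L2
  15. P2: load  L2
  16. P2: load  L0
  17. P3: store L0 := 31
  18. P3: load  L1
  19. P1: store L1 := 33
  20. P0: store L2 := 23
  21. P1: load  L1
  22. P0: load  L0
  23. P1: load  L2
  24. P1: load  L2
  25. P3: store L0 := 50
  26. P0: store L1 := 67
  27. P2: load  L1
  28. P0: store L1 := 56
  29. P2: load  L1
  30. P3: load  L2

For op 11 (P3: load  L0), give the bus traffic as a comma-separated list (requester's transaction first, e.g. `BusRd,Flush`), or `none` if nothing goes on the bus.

1. P0: load  L1  bus=[BusRd]  L1: P0=E P1=I P2=I P3=I  mem[L1]=90
2. P0: load  L1  bus=[-]  L1: P0=E P1=I P2=I P3=I  mem[L1]=90
3. P3: load  L1  bus=[BusRd]  L1: P0=S P1=I P2=I P3=S  mem[L1]=90
4. P1: store L2 := 65  bus=[BusRdX]  L2: P0=I P1=M P2=I P3=I  mem[L2]=60
5. P0: store L1 := 7  bus=[BusUpgr]  L1: P0=M P1=I P2=I P3=I  mem[L1]=90
6. P1: load  L0  bus=[BusRd]  L0: P0=I P1=E P2=I P3=I  mem[L0]=50
7. P1: load  L2  bus=[-]  L2: P0=I P1=M P2=I P3=I  mem[L2]=60
8. P2: load  L0  bus=[BusRd]  L0: P0=I P1=S P2=S P3=I  mem[L0]=50
9. P1: load  L0  bus=[-]  L0: P0=I P1=S P2=S P3=I  mem[L0]=50
10. P3: load  L1  bus=[BusRd,Flush]  L1: P0=S P1=I P2=I P3=S  mem[L1]=7
11. P3: load  L0  bus=[BusRd]  L0: P0=I P1=S P2=S P3=S  mem[L0]=50
12. P1: load  L1  bus=[BusRd]  L1: P0=S P1=S P2=I P3=S  mem[L1]=7
13. P1: load  L2  bus=[-]  L2: P0=I P1=M P2=I P3=I  mem[L2]=60
14. P3: load  L2  bus=[BusRd,Flush]  L2: P0=I P1=S P2=I P3=S  mem[L2]=65
15. P2: load  L2  bus=[BusRd]  L2: P0=I P1=S P2=S P3=S  mem[L2]=65
16. P2: load  L0  bus=[-]  L0: P0=I P1=S P2=S P3=S  mem[L0]=50
17. P3: store L0 := 31  bus=[BusUpgr]  L0: P0=I P1=I P2=I P3=M  mem[L0]=50
18. P3: load  L1  bus=[-]  L1: P0=S P1=S P2=I P3=S  mem[L1]=7
19. P1: store L1 := 33  bus=[BusUpgr]  L1: P0=I P1=M P2=I P3=I  mem[L1]=7
20. P0: store L2 := 23  bus=[BusRdX]  L2: P0=M P1=I P2=I P3=I  mem[L2]=65
21. P1: load  L1  bus=[-]  L1: P0=I P1=M P2=I P3=I  mem[L1]=7
22. P0: load  L0  bus=[BusRd,Flush]  L0: P0=S P1=I P2=I P3=S  mem[L0]=31
23. P1: load  L2  bus=[BusRd,Flush]  L2: P0=S P1=S P2=I P3=I  mem[L2]=23
24. P1: load  L2  bus=[-]  L2: P0=S P1=S P2=I P3=I  mem[L2]=23
25. P3: store L0 := 50  bus=[BusUpgr]  L0: P0=I P1=I P2=I P3=M  mem[L0]=31
26. P0: store L1 := 67  bus=[BusRdX,Flush]  L1: P0=M P1=I P2=I P3=I  mem[L1]=33
27. P2: load  L1  bus=[BusRd,Flush]  L1: P0=S P1=I P2=S P3=I  mem[L1]=67
28. P0: store L1 := 56  bus=[BusUpgr]  L1: P0=M P1=I P2=I P3=I  mem[L1]=67
29. P2: load  L1  bus=[BusRd,Flush]  L1: P0=S P1=I P2=S P3=I  mem[L1]=56
30. P3: load  L2  bus=[BusRd]  L2: P0=S P1=S P2=I P3=S  mem[L2]=23

bus = BusRd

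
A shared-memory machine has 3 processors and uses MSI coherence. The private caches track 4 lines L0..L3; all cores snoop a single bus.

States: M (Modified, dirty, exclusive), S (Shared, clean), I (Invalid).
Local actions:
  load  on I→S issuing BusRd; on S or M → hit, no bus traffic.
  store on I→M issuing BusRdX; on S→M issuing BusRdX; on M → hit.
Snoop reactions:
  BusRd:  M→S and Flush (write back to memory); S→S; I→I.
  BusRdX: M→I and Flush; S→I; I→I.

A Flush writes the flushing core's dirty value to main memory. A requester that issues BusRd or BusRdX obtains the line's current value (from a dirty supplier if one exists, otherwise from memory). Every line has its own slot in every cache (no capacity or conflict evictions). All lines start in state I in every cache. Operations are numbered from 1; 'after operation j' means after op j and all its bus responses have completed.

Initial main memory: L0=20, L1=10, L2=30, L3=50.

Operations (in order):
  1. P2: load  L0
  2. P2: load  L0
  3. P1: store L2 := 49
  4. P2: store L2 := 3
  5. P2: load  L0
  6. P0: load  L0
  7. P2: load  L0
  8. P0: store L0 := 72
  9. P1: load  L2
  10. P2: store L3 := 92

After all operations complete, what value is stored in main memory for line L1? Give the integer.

memory[L1] = 10

[1] P2: load  L0 | P0:I, P1:I, P2:S(20) | bus: BusRd
[2] P2: load  L0 | P0:I, P1:I, P2:S(20) | bus: none
[3] P1: store L2 := 49 | P0:I, P1:M(49), P2:I | bus: BusRdX
[4] P2: store L2 := 3 | P0:I, P1:I, P2:M(3) | bus: BusRdX,Flush
[5] P2: load  L0 | P0:I, P1:I, P2:S(20) | bus: none
[6] P0: load  L0 | P0:S(20), P1:I, P2:S(20) | bus: BusRd
[7] P2: load  L0 | P0:S(20), P1:I, P2:S(20) | bus: none
[8] P0: store L0 := 72 | P0:M(72), P1:I, P2:I | bus: BusRdX
[9] P1: load  L2 | P0:I, P1:S(3), P2:S(3) | bus: BusRd,Flush
[10] P2: store L3 := 92 | P0:I, P1:I, P2:M(92) | bus: BusRdX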